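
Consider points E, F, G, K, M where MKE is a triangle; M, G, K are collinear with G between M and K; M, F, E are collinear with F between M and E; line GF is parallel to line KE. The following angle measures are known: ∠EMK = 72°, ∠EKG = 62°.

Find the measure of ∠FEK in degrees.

∠FEK = 46°

1. ∠EKM = 62°  [G on ray KM]
2. ∠KEM = 46°  [△MKE]
3. ∠FEK = 46°  [F on ray EM]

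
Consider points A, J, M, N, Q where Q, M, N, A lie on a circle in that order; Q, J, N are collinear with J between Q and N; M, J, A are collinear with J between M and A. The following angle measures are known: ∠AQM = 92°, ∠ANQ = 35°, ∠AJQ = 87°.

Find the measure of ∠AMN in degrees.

1. ∠ANM = 88°  [cyclic QMNA, opposite ∠Q+∠N]
2. ∠AJN = 93°  [linear pair at J on QN]
3. ∠MAN = 52°  [△NJA]
4. ∠AMN = 40°  [△MNA]

∠AMN = 40°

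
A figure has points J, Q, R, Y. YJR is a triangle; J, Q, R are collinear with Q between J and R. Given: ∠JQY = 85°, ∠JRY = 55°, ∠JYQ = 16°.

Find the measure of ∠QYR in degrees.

∠QYR = 30°

1. ∠RQY = 95°  [linear pair at Q on JR]
2. ∠QRY = 55°  [Q on ray RJ]
3. ∠QYR = 30°  [△YQR]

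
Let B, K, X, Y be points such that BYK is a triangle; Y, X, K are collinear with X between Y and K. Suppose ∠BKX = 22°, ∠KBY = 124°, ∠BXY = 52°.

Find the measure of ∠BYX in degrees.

∠BYX = 34°

1. ∠BKY = 22°  [X on ray KY]
2. ∠BYK = 34°  [△BYK]
3. ∠BYX = 34°  [X on ray YK]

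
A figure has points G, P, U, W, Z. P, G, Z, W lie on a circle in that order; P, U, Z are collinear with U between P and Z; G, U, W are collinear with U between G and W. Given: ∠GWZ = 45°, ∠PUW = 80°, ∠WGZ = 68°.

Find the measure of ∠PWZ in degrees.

1. ∠WUZ = 100°  [linear pair at U on PZ]
2. ∠WPZ = 68°  [same arc ZW]
3. ∠PZW = 35°  [△ZUW]
4. ∠PWZ = 77°  [△PZW]

∠PWZ = 77°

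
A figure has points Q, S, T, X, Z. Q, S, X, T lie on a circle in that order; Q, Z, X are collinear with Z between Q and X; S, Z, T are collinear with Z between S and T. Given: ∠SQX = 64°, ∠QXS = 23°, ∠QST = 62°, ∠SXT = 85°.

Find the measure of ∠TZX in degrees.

1. ∠STX = 64°  [same arc SX]
2. ∠QXT = 62°  [same arc QT]
3. ∠TZX = 54°  [△XZT]

∠TZX = 54°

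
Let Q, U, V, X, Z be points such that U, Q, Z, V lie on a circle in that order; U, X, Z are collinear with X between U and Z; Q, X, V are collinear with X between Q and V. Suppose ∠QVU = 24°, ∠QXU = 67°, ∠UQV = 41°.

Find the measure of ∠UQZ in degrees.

1. ∠QZU = 24°  [same arc UQ]
2. ∠QUZ = 72°  [△UXQ]
3. ∠UQZ = 84°  [△UQZ]

∠UQZ = 84°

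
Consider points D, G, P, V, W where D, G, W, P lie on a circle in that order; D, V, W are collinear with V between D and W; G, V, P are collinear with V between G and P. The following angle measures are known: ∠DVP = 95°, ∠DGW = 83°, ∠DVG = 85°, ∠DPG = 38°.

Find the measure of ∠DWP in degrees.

1. ∠PDW = 47°  [△DVP]
2. ∠DPW = 97°  [cyclic DGWP, opposite ∠G+∠P]
3. ∠DWP = 36°  [△DWP]

∠DWP = 36°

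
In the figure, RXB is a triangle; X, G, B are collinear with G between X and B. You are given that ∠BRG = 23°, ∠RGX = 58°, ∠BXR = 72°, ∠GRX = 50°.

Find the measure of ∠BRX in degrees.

1. ∠BGR = 122°  [linear pair at G on XB]
2. ∠GBR = 35°  [△RGB]
3. ∠RBX = 35°  [G on ray BX]
4. ∠BRX = 73°  [△RXB]

∠BRX = 73°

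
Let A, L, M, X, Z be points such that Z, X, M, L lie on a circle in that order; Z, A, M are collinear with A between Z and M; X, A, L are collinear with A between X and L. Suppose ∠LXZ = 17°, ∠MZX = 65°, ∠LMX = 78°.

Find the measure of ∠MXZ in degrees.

∠MXZ = 54°

1. ∠XAZ = 98°  [△ZAX]
2. ∠MLX = 65°  [same arc XM]
3. ∠LXM = 37°  [△XML]
4. ∠MAX = 82°  [linear pair at A on ZM]
5. ∠XMZ = 61°  [△XAM]
6. ∠MXZ = 54°  [△ZXM]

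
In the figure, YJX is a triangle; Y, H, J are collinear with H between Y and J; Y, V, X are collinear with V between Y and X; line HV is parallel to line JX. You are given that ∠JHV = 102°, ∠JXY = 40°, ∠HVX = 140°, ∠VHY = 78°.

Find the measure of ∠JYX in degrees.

1. ∠HVY = 40°  [HV∥JX, corresponding at V]
2. ∠HYV = 62°  [△YHV]
3. ∠JYX = 62°  [H on YJ, V on YX]

∠JYX = 62°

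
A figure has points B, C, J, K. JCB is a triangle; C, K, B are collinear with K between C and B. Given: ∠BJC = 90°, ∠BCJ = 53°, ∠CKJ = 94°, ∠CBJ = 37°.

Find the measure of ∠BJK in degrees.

1. ∠BKJ = 86°  [linear pair at K on CB]
2. ∠JBK = 37°  [K on ray BC]
3. ∠BJK = 57°  [△JKB]

∠BJK = 57°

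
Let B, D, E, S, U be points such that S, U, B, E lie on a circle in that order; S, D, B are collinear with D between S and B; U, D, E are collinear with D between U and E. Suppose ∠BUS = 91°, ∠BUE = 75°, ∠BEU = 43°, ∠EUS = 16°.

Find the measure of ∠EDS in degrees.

∠EDS = 59°

1. ∠EBS = 16°  [same arc SE]
2. ∠BDE = 121°  [△BDE]
3. ∠EDS = 59°  [linear pair at D on SB]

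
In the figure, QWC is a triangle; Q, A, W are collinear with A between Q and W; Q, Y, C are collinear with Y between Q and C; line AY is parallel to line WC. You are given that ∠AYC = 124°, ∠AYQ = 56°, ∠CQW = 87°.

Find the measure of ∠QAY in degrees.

1. ∠QCW = 56°  [AY∥WC, corresponding at Y]
2. ∠CWQ = 37°  [△QWC]
3. ∠QAY = 37°  [AY∥WC, corresponding at A]

∠QAY = 37°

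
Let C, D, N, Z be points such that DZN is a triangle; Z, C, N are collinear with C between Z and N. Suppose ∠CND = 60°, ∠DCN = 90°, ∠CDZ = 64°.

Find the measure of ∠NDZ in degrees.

1. ∠DNZ = 60°  [C on ray NZ]
2. ∠DCZ = 90°  [linear pair at C on ZN]
3. ∠CZD = 26°  [△DZC]
4. ∠DZN = 26°  [C on ray ZN]
5. ∠NDZ = 94°  [△DZN]

∠NDZ = 94°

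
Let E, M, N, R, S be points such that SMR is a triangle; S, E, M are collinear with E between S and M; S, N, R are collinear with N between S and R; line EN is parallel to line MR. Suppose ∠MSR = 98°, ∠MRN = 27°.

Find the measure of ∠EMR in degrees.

∠EMR = 55°

1. ∠MRS = 27°  [N on ray RS]
2. ∠RMS = 55°  [△SMR]
3. ∠EMR = 55°  [E on ray MS]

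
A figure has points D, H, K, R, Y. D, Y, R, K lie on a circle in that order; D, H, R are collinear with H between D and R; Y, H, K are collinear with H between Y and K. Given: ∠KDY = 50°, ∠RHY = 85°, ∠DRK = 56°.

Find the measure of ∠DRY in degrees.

1. ∠DYK = 56°  [same arc DK]
2. ∠DKY = 74°  [△DYK]
3. ∠DRY = 74°  [same arc DY]

∠DRY = 74°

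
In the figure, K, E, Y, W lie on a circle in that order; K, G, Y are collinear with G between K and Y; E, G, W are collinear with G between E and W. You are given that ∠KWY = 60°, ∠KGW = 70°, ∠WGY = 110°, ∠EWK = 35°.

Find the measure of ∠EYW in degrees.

∠EYW = 80°

1. ∠KEY = 120°  [cyclic KEYW, opposite ∠E+∠W]
2. ∠EGY = 70°  [vertical angles at G]
3. ∠EYK = 35°  [same arc KE]
4. ∠EKY = 25°  [△KEY]
5. ∠WEY = 75°  [△EGY]
6. ∠EWY = 25°  [same arc EY]
7. ∠EYW = 80°  [△EYW]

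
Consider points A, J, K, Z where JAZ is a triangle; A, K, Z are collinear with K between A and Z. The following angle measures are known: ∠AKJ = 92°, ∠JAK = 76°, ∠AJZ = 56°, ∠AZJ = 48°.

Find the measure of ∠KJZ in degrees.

∠KJZ = 44°

1. ∠JKZ = 88°  [linear pair at K on AZ]
2. ∠JZK = 48°  [K on ray ZA]
3. ∠KJZ = 44°  [△JKZ]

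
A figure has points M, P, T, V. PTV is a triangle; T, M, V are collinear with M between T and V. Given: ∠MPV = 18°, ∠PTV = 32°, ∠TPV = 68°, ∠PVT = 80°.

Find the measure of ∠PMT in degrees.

∠PMT = 98°

1. ∠MVP = 80°  [M on ray VT]
2. ∠PMV = 82°  [△PMV]
3. ∠PMT = 98°  [linear pair at M on TV]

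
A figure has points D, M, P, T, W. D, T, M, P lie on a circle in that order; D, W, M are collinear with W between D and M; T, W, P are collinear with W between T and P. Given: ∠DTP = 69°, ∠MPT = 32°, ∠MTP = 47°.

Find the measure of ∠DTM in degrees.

1. ∠DMP = 69°  [same arc DP]
2. ∠MDP = 47°  [same arc MP]
3. ∠DPM = 64°  [△DMP]
4. ∠DTM = 116°  [cyclic DTMP, opposite ∠T+∠P]

∠DTM = 116°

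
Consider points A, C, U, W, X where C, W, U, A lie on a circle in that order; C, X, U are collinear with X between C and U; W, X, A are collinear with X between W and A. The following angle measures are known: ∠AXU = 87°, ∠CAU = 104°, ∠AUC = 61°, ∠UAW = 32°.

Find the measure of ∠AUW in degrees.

∠AUW = 133°

1. ∠ACU = 15°  [△CUA]
2. ∠AWU = 15°  [same arc UA]
3. ∠AUW = 133°  [△WUA]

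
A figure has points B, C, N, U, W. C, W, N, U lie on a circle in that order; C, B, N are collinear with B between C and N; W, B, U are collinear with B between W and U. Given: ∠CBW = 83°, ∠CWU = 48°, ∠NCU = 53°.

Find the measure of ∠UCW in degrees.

∠UCW = 102°

1. ∠NBU = 83°  [vertical angles at B]
2. ∠CNU = 48°  [same arc CU]
3. ∠NWU = 53°  [same arc NU]
4. ∠NUW = 49°  [△NBU]
5. ∠UNW = 78°  [△WNU]
6. ∠UCW = 102°  [cyclic CWNU, opposite ∠C+∠N]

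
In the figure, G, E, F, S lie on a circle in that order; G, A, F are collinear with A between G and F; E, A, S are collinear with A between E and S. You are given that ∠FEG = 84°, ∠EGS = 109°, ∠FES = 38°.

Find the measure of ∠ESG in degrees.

1. ∠FSG = 96°  [cyclic GEFS, opposite ∠E+∠S]
2. ∠FGS = 38°  [same arc FS]
3. ∠GFS = 46°  [△GFS]
4. ∠GES = 46°  [same arc GS]
5. ∠ESG = 25°  [△GES]

∠ESG = 25°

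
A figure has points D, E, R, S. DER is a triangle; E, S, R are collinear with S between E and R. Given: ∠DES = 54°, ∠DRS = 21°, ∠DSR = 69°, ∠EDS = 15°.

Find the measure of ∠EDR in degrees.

1. ∠DER = 54°  [S on ray ER]
2. ∠DRE = 21°  [S on ray RE]
3. ∠EDR = 105°  [△DER]

∠EDR = 105°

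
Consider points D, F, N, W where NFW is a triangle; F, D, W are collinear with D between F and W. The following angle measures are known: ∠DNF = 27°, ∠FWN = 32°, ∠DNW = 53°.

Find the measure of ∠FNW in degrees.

1. ∠DWN = 32°  [D on ray WF]
2. ∠NDW = 95°  [△NDW]
3. ∠FDN = 85°  [linear pair at D on FW]
4. ∠DFN = 68°  [△NFD]
5. ∠NFW = 68°  [D on ray FW]
6. ∠FNW = 80°  [△NFW]

∠FNW = 80°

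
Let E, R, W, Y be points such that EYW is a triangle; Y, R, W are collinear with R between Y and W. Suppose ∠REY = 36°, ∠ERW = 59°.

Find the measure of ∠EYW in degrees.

∠EYW = 23°

1. ∠ERY = 121°  [linear pair at R on YW]
2. ∠EYR = 23°  [△EYR]
3. ∠EYW = 23°  [R on ray YW]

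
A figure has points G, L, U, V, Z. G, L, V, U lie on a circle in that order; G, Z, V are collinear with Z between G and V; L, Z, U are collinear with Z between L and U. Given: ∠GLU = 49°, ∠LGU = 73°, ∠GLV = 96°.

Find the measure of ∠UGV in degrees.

1. ∠GVU = 49°  [same arc GU]
2. ∠GUV = 84°  [cyclic GLVU, opposite ∠L+∠U]
3. ∠UGV = 47°  [△GVU]

∠UGV = 47°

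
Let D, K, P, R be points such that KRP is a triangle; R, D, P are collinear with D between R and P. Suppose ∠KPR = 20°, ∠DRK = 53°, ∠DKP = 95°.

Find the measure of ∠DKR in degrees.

∠DKR = 12°

1. ∠DPK = 20°  [D on ray PR]
2. ∠KDP = 65°  [△KDP]
3. ∠KDR = 115°  [linear pair at D on RP]
4. ∠DKR = 12°  [△KRD]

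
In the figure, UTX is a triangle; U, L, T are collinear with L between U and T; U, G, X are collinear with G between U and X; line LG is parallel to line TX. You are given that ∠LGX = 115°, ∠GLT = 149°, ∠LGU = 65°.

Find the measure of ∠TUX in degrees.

1. ∠GLU = 31°  [linear pair at L on UT]
2. ∠GUL = 84°  [△ULG]
3. ∠TUX = 84°  [L on UT, G on UX]

∠TUX = 84°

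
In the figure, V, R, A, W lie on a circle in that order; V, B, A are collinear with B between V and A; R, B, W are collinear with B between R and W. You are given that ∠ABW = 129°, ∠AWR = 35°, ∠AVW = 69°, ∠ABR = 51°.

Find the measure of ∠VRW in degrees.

∠VRW = 16°

1. ∠RBV = 129°  [vertical angles at B]
2. ∠AVR = 35°  [same arc RA]
3. ∠VRW = 16°  [△VBR]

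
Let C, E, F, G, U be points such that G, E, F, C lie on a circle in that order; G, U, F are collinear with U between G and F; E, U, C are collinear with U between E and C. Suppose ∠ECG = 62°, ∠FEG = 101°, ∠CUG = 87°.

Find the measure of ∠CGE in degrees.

1. ∠EFG = 62°  [same arc GE]
2. ∠EGF = 17°  [△GEF]
3. ∠EUF = 87°  [vertical angles at U]
4. ∠CEF = 31°  [△EUF]
5. ∠ECF = 17°  [same arc EF]
6. ∠CFE = 132°  [△EFC]
7. ∠CGE = 48°  [cyclic GEFC, opposite ∠G+∠F]

∠CGE = 48°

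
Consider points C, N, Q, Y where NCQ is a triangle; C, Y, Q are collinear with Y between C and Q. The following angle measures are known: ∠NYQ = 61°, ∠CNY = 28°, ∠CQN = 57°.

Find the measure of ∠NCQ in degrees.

∠NCQ = 33°

1. ∠CYN = 119°  [linear pair at Y on CQ]
2. ∠NCY = 33°  [△NCY]
3. ∠NCQ = 33°  [Y on ray CQ]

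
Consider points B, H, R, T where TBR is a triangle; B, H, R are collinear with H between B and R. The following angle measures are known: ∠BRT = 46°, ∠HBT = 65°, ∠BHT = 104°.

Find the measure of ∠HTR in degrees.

1. ∠HRT = 46°  [H on ray RB]
2. ∠RHT = 76°  [linear pair at H on BR]
3. ∠HTR = 58°  [△THR]

∠HTR = 58°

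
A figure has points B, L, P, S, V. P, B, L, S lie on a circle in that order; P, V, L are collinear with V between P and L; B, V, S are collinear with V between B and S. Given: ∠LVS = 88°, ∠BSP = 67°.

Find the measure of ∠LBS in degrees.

1. ∠BVP = 88°  [vertical angles at V]
2. ∠BLP = 67°  [same arc PB]
3. ∠BVL = 92°  [linear pair at V on PL]
4. ∠LBS = 21°  [△BVL]

∠LBS = 21°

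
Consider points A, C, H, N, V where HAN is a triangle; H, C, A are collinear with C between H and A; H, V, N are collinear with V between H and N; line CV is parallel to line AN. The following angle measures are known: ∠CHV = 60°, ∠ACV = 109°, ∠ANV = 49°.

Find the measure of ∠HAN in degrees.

1. ∠AHN = 60°  [C on HA, V on HN]
2. ∠ANH = 49°  [V on ray NH]
3. ∠HAN = 71°  [△HAN]

∠HAN = 71°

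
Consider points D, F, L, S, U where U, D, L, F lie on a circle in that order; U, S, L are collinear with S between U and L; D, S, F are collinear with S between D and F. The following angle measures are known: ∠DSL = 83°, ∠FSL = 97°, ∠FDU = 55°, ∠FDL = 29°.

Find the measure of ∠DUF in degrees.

∠DUF = 57°

1. ∠FSU = 83°  [vertical angles at S]
2. ∠FUL = 29°  [same arc LF]
3. ∠DFU = 68°  [△USF]
4. ∠DUF = 57°  [△UDF]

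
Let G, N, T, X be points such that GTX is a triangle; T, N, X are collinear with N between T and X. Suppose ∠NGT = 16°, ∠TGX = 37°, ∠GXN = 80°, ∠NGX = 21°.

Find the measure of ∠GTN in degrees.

1. ∠GNX = 79°  [△GNX]
2. ∠GNT = 101°  [linear pair at N on TX]
3. ∠GTN = 63°  [△GTN]

∠GTN = 63°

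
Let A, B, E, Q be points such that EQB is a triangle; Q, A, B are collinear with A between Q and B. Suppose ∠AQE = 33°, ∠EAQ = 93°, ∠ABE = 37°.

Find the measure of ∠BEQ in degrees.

1. ∠BQE = 33°  [A on ray QB]
2. ∠EBQ = 37°  [A on ray BQ]
3. ∠BEQ = 110°  [△EQB]

∠BEQ = 110°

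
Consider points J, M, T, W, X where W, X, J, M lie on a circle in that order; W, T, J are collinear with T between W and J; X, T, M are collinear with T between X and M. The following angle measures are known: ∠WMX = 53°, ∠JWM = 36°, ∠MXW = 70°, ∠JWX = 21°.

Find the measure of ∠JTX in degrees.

1. ∠WJX = 53°  [same arc WX]
2. ∠JXM = 36°  [same arc JM]
3. ∠JTX = 91°  [△XTJ]

∠JTX = 91°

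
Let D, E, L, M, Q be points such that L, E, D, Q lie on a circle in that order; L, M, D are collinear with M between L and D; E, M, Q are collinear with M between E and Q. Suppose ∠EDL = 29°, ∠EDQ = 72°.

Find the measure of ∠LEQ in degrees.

∠LEQ = 43°

1. ∠EQL = 29°  [same arc LE]
2. ∠ELQ = 108°  [cyclic LEDQ, opposite ∠L+∠D]
3. ∠LEQ = 43°  [△LEQ]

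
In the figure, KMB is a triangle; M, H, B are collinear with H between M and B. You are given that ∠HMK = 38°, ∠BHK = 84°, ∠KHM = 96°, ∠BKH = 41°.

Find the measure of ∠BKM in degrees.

1. ∠BMK = 38°  [H on ray MB]
2. ∠HBK = 55°  [△KHB]
3. ∠KBM = 55°  [H on ray BM]
4. ∠BKM = 87°  [△KMB]

∠BKM = 87°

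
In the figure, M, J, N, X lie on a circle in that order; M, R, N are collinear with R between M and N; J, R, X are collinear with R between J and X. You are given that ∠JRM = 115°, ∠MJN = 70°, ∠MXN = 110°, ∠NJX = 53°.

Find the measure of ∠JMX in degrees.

∠JMX = 101°

1. ∠NRX = 115°  [vertical angles at R]
2. ∠NMX = 53°  [same arc NX]
3. ∠MRX = 65°  [linear pair at R on MN]
4. ∠MNX = 17°  [△MNX]
5. ∠JXM = 62°  [△MRX]
6. ∠MJX = 17°  [same arc MX]
7. ∠JMX = 101°  [△MJX]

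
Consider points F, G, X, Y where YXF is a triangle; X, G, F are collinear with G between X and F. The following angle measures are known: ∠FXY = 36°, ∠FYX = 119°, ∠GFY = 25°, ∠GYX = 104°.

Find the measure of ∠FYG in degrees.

1. ∠GXY = 36°  [G on ray XF]
2. ∠XGY = 40°  [△YXG]
3. ∠FGY = 140°  [linear pair at G on XF]
4. ∠FYG = 15°  [△YGF]

∠FYG = 15°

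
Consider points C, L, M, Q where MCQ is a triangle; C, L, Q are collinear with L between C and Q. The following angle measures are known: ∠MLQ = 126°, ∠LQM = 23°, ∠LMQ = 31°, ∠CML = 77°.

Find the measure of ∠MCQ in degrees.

1. ∠CLM = 54°  [linear pair at L on CQ]
2. ∠LCM = 49°  [△MCL]
3. ∠MCQ = 49°  [L on ray CQ]

∠MCQ = 49°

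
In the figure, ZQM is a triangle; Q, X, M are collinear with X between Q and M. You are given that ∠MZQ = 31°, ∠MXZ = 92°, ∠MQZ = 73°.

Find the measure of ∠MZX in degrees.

1. ∠QMZ = 76°  [△ZQM]
2. ∠XMZ = 76°  [X on ray MQ]
3. ∠MZX = 12°  [△ZXM]

∠MZX = 12°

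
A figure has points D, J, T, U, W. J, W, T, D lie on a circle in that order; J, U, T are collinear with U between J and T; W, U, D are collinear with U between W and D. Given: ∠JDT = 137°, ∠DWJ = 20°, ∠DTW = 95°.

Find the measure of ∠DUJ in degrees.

∠DUJ = 82°

1. ∠DTJ = 20°  [same arc JD]
2. ∠DJW = 85°  [cyclic JWTD, opposite ∠J+∠T]
3. ∠DJT = 23°  [△JTD]
4. ∠JDW = 75°  [△JWD]
5. ∠DUJ = 82°  [△JUD]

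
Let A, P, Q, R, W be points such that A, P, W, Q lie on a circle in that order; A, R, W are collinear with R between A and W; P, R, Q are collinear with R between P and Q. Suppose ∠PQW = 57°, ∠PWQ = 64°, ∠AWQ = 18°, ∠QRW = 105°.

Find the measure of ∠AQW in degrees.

1. ∠QPW = 59°  [△PWQ]
2. ∠QAW = 59°  [same arc WQ]
3. ∠AQW = 103°  [△AWQ]

∠AQW = 103°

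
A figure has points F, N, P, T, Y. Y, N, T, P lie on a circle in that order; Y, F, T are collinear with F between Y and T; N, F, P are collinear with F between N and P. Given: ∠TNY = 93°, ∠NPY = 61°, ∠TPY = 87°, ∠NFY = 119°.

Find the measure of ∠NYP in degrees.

∠NYP = 84°

1. ∠NTY = 61°  [same arc YN]
2. ∠NYT = 26°  [△YNT]
3. ∠PNY = 35°  [△YFN]
4. ∠NYP = 84°  [△YNP]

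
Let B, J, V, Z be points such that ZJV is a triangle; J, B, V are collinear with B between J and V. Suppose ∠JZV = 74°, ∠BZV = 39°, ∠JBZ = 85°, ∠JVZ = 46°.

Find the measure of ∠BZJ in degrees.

∠BZJ = 35°

1. ∠VJZ = 60°  [△ZJV]
2. ∠BJZ = 60°  [B on ray JV]
3. ∠BZJ = 35°  [△ZJB]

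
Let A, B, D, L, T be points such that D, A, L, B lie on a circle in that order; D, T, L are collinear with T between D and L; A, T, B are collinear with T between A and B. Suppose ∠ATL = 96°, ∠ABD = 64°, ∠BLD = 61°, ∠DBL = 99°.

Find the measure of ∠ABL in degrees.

1. ∠BTD = 96°  [vertical angles at T]
2. ∠BTL = 84°  [linear pair at T on DL]
3. ∠ABL = 35°  [△LTB]

∠ABL = 35°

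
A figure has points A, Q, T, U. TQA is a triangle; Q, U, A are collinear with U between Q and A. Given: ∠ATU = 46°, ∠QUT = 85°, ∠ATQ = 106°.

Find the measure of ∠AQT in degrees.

∠AQT = 35°

1. ∠AUT = 95°  [linear pair at U on QA]
2. ∠TAU = 39°  [△TUA]
3. ∠QAT = 39°  [U on ray AQ]
4. ∠AQT = 35°  [△TQA]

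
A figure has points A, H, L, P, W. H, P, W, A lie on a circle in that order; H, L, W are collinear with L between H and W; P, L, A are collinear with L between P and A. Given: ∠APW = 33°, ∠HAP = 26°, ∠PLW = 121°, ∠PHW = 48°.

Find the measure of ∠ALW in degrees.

∠ALW = 59°

1. ∠AHW = 33°  [same arc WA]
2. ∠ALH = 121°  [△HLA]
3. ∠ALW = 59°  [linear pair at L on HW]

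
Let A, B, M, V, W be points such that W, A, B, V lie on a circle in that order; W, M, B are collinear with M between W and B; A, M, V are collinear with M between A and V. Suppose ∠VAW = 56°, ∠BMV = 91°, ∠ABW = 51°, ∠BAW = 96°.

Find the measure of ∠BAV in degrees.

1. ∠VBW = 56°  [same arc WV]
2. ∠BVW = 84°  [cyclic WABV, opposite ∠A+∠V]
3. ∠BWV = 40°  [△WBV]
4. ∠BAV = 40°  [same arc BV]

∠BAV = 40°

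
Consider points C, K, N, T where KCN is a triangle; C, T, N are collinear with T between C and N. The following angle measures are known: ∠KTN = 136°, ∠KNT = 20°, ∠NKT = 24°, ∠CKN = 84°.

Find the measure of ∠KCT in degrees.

∠KCT = 76°

1. ∠CNK = 20°  [T on ray NC]
2. ∠KCN = 76°  [△KCN]
3. ∠KCT = 76°  [T on ray CN]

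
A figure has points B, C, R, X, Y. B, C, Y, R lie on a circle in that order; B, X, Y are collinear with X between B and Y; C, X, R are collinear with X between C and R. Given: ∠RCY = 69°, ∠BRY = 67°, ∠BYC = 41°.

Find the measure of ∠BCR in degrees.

1. ∠RBY = 69°  [same arc YR]
2. ∠BYR = 44°  [△BYR]
3. ∠BCR = 44°  [same arc BR]

∠BCR = 44°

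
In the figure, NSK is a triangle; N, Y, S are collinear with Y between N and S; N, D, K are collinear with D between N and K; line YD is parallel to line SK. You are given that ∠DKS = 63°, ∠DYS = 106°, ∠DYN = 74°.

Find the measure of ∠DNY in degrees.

∠DNY = 43°

1. ∠NKS = 63°  [D on ray KN]
2. ∠KSN = 74°  [YD∥SK, corresponding at Y]
3. ∠KNS = 43°  [△NSK]
4. ∠DNY = 43°  [Y on NS, D on NK]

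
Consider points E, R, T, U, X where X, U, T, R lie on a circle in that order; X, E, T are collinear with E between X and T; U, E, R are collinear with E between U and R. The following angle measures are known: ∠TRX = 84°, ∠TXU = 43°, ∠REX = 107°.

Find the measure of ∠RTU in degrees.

∠RTU = 105°

1. ∠TUX = 96°  [cyclic XUTR, opposite ∠U+∠R]
2. ∠TRU = 43°  [same arc UT]
3. ∠UTX = 41°  [△XUT]
4. ∠TEU = 107°  [vertical angles at E]
5. ∠RUT = 32°  [△UET]
6. ∠RTU = 105°  [△UTR]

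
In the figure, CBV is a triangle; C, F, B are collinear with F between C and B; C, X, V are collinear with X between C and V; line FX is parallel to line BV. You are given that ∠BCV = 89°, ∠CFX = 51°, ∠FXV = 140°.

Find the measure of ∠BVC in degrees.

1. ∠FCX = 89°  [F on CB, X on CV]
2. ∠CXF = 40°  [△CFX]
3. ∠BVC = 40°  [FX∥BV, corresponding at X]

∠BVC = 40°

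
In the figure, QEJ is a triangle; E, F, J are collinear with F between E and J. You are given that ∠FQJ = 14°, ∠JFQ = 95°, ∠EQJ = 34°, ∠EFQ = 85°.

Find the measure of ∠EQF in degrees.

∠EQF = 20°

1. ∠FJQ = 71°  [△QFJ]
2. ∠EJQ = 71°  [F on ray JE]
3. ∠JEQ = 75°  [△QEJ]
4. ∠FEQ = 75°  [F on ray EJ]
5. ∠EQF = 20°  [△QEF]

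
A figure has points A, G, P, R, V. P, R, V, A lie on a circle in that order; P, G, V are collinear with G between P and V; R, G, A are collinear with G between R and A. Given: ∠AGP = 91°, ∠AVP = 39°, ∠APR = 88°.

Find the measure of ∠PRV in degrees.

1. ∠RGV = 91°  [vertical angles at G]
2. ∠ARP = 39°  [same arc PA]
3. ∠PAR = 53°  [△PRA]
4. ∠PGR = 89°  [linear pair at G on PV]
5. ∠RPV = 52°  [△PGR]
6. ∠PVR = 53°  [same arc PR]
7. ∠PRV = 75°  [△PRV]

∠PRV = 75°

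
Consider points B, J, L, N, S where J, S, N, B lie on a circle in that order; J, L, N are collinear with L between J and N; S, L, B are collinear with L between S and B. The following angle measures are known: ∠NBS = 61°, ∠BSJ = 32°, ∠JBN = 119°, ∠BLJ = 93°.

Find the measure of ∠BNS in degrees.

∠BNS = 90°

1. ∠BNJ = 32°  [same arc JB]
2. ∠BJN = 29°  [△JNB]
3. ∠BSN = 29°  [same arc NB]
4. ∠BNS = 90°  [△SNB]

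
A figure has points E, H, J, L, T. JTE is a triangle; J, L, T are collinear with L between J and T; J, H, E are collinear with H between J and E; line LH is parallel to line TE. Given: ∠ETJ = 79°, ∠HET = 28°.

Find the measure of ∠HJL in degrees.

1. ∠JET = 28°  [H on ray EJ]
2. ∠EJT = 73°  [△JTE]
3. ∠HJL = 73°  [L on JT, H on JE]

∠HJL = 73°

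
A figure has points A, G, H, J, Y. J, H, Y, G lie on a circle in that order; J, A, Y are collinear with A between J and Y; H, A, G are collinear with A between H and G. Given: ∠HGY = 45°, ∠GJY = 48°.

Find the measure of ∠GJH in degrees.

∠GJH = 93°

1. ∠GHY = 48°  [same arc YG]
2. ∠GYH = 87°  [△HYG]
3. ∠GJH = 93°  [cyclic JHYG, opposite ∠J+∠Y]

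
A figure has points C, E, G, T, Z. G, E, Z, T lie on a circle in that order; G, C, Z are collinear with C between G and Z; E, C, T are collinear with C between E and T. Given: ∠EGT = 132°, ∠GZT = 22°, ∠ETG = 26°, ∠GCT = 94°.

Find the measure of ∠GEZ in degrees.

1. ∠TGZ = 60°  [△GCT]
2. ∠GTZ = 98°  [△GZT]
3. ∠GEZ = 82°  [cyclic GEZT, opposite ∠E+∠T]

∠GEZ = 82°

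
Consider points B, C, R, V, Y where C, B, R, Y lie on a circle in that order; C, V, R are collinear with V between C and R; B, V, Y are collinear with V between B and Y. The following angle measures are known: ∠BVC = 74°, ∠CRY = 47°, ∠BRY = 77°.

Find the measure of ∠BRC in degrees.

1. ∠RVY = 74°  [vertical angles at V]
2. ∠BVR = 106°  [linear pair at V on CR]
3. ∠BYR = 59°  [△RVY]
4. ∠RBY = 44°  [△BRY]
5. ∠BRC = 30°  [△BVR]

∠BRC = 30°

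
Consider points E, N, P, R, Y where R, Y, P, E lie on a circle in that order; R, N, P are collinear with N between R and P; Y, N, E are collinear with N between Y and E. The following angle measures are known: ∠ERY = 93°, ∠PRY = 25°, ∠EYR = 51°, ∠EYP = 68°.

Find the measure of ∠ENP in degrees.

∠ENP = 104°

1. ∠PEY = 25°  [same arc YP]
2. ∠EPR = 51°  [same arc RE]
3. ∠ENP = 104°  [△PNE]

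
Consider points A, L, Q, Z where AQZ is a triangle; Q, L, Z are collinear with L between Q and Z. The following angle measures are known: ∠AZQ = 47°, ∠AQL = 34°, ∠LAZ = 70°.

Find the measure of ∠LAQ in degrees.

1. ∠AZL = 47°  [L on ray ZQ]
2. ∠ALZ = 63°  [△ALZ]
3. ∠ALQ = 117°  [linear pair at L on QZ]
4. ∠LAQ = 29°  [△AQL]

∠LAQ = 29°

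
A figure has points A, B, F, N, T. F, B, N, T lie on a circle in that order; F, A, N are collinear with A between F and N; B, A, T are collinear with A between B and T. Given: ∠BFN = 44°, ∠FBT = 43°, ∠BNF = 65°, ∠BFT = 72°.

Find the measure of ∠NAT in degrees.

∠NAT = 93°

1. ∠BTN = 44°  [same arc BN]
2. ∠FNT = 43°  [same arc FT]
3. ∠NAT = 93°  [△NAT]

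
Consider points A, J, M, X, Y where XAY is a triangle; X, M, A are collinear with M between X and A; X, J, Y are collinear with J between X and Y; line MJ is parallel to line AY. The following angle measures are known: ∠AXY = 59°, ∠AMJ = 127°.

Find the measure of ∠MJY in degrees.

∠MJY = 112°

1. ∠JXM = 59°  [M on XA, J on XY]
2. ∠JMX = 53°  [linear pair at M on XA]
3. ∠MJX = 68°  [△XMJ]
4. ∠MJY = 112°  [linear pair at J on XY]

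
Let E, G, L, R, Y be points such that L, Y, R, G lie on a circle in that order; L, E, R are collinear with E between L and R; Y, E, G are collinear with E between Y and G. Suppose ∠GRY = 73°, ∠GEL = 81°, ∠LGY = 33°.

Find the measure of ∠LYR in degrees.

∠LYR = 106°

1. ∠GLY = 107°  [cyclic LYRG, opposite ∠L+∠R]
2. ∠REY = 81°  [vertical angles at E]
3. ∠LRY = 33°  [same arc LY]
4. ∠GYL = 40°  [△LYG]
5. ∠LEY = 99°  [linear pair at E on LR]
6. ∠RLY = 41°  [△LEY]
7. ∠LYR = 106°  [△LYR]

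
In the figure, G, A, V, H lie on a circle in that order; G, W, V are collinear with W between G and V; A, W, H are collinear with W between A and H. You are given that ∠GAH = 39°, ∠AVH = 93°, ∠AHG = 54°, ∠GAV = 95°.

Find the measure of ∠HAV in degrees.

∠HAV = 56°

1. ∠GVH = 39°  [same arc GH]
2. ∠GHV = 85°  [cyclic GAVH, opposite ∠A+∠H]
3. ∠HGV = 56°  [△GVH]
4. ∠HAV = 56°  [same arc VH]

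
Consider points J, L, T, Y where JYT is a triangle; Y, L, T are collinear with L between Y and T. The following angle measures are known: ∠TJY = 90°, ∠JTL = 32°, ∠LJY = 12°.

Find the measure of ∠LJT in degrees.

1. ∠JTY = 32°  [L on ray TY]
2. ∠JYT = 58°  [△JYT]
3. ∠JYL = 58°  [L on ray YT]
4. ∠JLY = 110°  [△JYL]
5. ∠JLT = 70°  [linear pair at L on YT]
6. ∠LJT = 78°  [△JLT]

∠LJT = 78°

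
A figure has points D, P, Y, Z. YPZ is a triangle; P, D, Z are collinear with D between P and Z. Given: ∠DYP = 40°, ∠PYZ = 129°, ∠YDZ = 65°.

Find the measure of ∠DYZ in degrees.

1. ∠PDY = 115°  [linear pair at D on PZ]
2. ∠DPY = 25°  [△YPD]
3. ∠YPZ = 25°  [D on ray PZ]
4. ∠PZY = 26°  [△YPZ]
5. ∠DZY = 26°  [D on ray ZP]
6. ∠DYZ = 89°  [△YDZ]

∠DYZ = 89°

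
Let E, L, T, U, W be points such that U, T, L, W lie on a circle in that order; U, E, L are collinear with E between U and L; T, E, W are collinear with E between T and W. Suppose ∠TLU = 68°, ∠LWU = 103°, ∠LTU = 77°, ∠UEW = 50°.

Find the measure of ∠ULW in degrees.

∠ULW = 15°

1. ∠LUT = 35°  [△UTL]
2. ∠LEW = 130°  [linear pair at E on UL]
3. ∠LWT = 35°  [same arc TL]
4. ∠ULW = 15°  [△LEW]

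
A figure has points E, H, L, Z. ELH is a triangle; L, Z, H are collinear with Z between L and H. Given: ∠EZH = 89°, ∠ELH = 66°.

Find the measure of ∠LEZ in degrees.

1. ∠EZL = 91°  [linear pair at Z on LH]
2. ∠ELZ = 66°  [Z on ray LH]
3. ∠LEZ = 23°  [△ELZ]

∠LEZ = 23°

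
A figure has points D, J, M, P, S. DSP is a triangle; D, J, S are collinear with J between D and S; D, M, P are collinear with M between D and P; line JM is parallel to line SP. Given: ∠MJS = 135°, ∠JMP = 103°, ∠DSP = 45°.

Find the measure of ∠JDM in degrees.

∠JDM = 58°

1. ∠DJM = 45°  [linear pair at J on DS]
2. ∠DMJ = 77°  [linear pair at M on DP]
3. ∠JDM = 58°  [△DJM]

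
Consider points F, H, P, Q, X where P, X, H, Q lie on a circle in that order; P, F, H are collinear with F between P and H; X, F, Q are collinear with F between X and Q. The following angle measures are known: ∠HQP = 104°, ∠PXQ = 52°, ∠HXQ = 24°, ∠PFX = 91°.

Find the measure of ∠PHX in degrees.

1. ∠HXP = 76°  [cyclic PXHQ, opposite ∠X+∠Q]
2. ∠HPX = 37°  [△PFX]
3. ∠PHX = 67°  [△PXH]

∠PHX = 67°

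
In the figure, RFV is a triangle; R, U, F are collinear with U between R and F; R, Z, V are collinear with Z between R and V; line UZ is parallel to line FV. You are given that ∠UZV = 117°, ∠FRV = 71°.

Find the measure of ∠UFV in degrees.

1. ∠RZU = 63°  [linear pair at Z on RV]
2. ∠URZ = 71°  [U on RF, Z on RV]
3. ∠RUZ = 46°  [△RUZ]
4. ∠FUZ = 134°  [linear pair at U on RF]
5. ∠UFV = 46°  [UZ∥FV, co-interior at F–U]

∠UFV = 46°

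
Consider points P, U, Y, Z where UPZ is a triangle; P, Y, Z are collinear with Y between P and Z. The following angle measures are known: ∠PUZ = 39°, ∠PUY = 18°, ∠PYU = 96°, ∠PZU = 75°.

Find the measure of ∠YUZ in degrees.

1. ∠UYZ = 84°  [linear pair at Y on PZ]
2. ∠UZY = 75°  [Y on ray ZP]
3. ∠YUZ = 21°  [△UYZ]

∠YUZ = 21°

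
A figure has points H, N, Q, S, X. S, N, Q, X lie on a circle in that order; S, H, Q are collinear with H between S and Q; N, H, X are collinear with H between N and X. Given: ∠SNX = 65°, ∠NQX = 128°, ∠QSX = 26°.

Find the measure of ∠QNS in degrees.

1. ∠SQX = 65°  [same arc SX]
2. ∠QXS = 89°  [△SQX]
3. ∠QNS = 91°  [cyclic SNQX, opposite ∠N+∠X]

∠QNS = 91°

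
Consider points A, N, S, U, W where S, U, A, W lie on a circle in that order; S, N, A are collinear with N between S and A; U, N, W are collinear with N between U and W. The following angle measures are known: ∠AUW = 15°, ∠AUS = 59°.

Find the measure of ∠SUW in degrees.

1. ∠ASW = 15°  [same arc AW]
2. ∠AWS = 121°  [cyclic SUAW, opposite ∠U+∠W]
3. ∠SAW = 44°  [△SAW]
4. ∠SUW = 44°  [same arc SW]

∠SUW = 44°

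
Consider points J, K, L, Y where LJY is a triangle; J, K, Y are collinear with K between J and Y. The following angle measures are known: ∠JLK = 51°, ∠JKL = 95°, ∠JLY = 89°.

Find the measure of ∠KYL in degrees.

1. ∠KJL = 34°  [△LJK]
2. ∠LJY = 34°  [K on ray JY]
3. ∠JYL = 57°  [△LJY]
4. ∠KYL = 57°  [K on ray YJ]

∠KYL = 57°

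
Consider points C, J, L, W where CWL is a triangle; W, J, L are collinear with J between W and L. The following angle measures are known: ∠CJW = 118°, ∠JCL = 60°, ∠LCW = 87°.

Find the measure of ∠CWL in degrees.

∠CWL = 35°

1. ∠CJL = 62°  [linear pair at J on WL]
2. ∠CLJ = 58°  [△CJL]
3. ∠CLW = 58°  [J on ray LW]
4. ∠CWL = 35°  [△CWL]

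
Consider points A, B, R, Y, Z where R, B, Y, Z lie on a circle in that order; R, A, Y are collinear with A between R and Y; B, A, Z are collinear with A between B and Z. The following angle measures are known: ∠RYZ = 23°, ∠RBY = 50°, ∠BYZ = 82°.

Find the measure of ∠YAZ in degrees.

1. ∠RBZ = 23°  [same arc RZ]
2. ∠RZY = 130°  [cyclic RBYZ, opposite ∠B+∠Z]
3. ∠BRZ = 98°  [cyclic RBYZ, opposite ∠R+∠Y]
4. ∠BZR = 59°  [△RBZ]
5. ∠YRZ = 27°  [△RYZ]
6. ∠RAZ = 94°  [△RAZ]
7. ∠YAZ = 86°  [linear pair at A on RY]

∠YAZ = 86°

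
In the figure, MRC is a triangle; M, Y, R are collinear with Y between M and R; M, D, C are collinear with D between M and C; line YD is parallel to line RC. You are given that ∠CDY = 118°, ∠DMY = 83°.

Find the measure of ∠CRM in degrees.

1. ∠MDY = 62°  [linear pair at D on MC]
2. ∠DYM = 35°  [△MYD]
3. ∠CRM = 35°  [YD∥RC, corresponding at Y]

∠CRM = 35°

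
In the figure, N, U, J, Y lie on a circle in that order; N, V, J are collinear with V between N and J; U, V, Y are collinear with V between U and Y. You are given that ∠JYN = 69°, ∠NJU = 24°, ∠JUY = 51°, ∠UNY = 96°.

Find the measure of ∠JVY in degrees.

1. ∠NYU = 24°  [same arc NU]
2. ∠JNY = 51°  [same arc JY]
3. ∠NVY = 105°  [△NVY]
4. ∠JVY = 75°  [linear pair at V on NJ]

∠JVY = 75°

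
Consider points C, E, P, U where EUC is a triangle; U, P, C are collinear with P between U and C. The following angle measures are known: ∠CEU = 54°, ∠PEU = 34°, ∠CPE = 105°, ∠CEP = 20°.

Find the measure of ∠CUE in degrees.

1. ∠ECP = 55°  [△EPC]
2. ∠ECU = 55°  [P on ray CU]
3. ∠CUE = 71°  [△EUC]

∠CUE = 71°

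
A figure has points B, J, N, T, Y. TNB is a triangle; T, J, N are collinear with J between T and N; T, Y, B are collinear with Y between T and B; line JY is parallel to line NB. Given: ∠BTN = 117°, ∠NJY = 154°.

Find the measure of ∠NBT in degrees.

1. ∠JTY = 117°  [J on TN, Y on TB]
2. ∠TJY = 26°  [linear pair at J on TN]
3. ∠JYT = 37°  [△TJY]
4. ∠NBT = 37°  [JY∥NB, corresponding at Y]

∠NBT = 37°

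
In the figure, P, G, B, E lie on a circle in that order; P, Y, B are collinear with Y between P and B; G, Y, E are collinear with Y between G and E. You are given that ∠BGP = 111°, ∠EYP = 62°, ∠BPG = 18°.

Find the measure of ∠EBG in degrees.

∠EBG = 95°

1. ∠GBP = 51°  [△PGB]
2. ∠BYG = 62°  [vertical angles at Y]
3. ∠BEG = 18°  [same arc GB]
4. ∠BGE = 67°  [△GYB]
5. ∠EBG = 95°  [△GBE]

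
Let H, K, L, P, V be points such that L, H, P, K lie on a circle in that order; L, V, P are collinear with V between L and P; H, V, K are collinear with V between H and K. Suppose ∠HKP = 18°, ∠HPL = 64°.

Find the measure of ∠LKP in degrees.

∠LKP = 82°

1. ∠HLP = 18°  [same arc HP]
2. ∠LHP = 98°  [△LHP]
3. ∠LKP = 82°  [cyclic LHPK, opposite ∠H+∠K]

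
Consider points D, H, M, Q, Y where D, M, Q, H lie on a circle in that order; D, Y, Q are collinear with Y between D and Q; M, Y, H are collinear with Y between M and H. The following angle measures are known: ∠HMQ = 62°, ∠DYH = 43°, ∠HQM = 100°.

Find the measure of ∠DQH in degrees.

∠DQH = 25°

1. ∠MHQ = 18°  [△MQH]
2. ∠HYQ = 137°  [linear pair at Y on DQ]
3. ∠DQH = 25°  [△QYH]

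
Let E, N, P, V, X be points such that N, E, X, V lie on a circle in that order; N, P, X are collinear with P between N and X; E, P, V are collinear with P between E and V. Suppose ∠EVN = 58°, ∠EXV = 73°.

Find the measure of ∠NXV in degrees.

1. ∠ENV = 107°  [cyclic NEXV, opposite ∠N+∠X]
2. ∠NEV = 15°  [△NEV]
3. ∠NXV = 15°  [same arc NV]

∠NXV = 15°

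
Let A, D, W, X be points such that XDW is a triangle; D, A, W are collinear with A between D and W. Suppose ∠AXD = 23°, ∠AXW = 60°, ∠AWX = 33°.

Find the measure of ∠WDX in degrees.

∠WDX = 64°

1. ∠WAX = 87°  [△XAW]
2. ∠DAX = 93°  [linear pair at A on DW]
3. ∠ADX = 64°  [△XDA]
4. ∠WDX = 64°  [A on ray DW]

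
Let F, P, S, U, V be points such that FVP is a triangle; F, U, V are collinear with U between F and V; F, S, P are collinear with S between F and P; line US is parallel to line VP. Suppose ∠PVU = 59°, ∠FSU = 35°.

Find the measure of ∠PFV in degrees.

∠PFV = 86°

1. ∠FVP = 59°  [U on ray VF]
2. ∠FPV = 35°  [US∥VP, corresponding at S]
3. ∠PFV = 86°  [△FVP]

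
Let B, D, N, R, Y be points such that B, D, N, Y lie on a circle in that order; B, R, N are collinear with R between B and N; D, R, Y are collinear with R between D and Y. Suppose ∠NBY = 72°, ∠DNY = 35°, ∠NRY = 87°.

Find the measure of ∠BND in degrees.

∠BND = 15°

1. ∠NDY = 72°  [same arc NY]
2. ∠BRD = 87°  [vertical angles at R]
3. ∠DRN = 93°  [linear pair at R on BN]
4. ∠BND = 15°  [△DRN]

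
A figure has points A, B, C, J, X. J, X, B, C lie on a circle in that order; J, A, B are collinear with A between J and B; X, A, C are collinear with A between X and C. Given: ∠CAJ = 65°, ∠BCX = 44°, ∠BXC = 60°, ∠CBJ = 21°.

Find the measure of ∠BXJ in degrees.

∠BXJ = 81°

1. ∠BAX = 65°  [vertical angles at A]
2. ∠BJX = 44°  [same arc XB]
3. ∠JBX = 55°  [△XAB]
4. ∠BXJ = 81°  [△JXB]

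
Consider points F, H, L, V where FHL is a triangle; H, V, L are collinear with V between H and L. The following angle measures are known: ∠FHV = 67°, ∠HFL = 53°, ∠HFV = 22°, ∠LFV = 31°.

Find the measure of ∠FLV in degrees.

1. ∠FHL = 67°  [V on ray HL]
2. ∠FLH = 60°  [△FHL]
3. ∠FLV = 60°  [V on ray LH]

∠FLV = 60°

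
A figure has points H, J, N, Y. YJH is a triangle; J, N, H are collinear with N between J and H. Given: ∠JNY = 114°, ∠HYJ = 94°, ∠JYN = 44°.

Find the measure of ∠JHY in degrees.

∠JHY = 64°

1. ∠NJY = 22°  [△YJN]
2. ∠HJY = 22°  [N on ray JH]
3. ∠JHY = 64°  [△YJH]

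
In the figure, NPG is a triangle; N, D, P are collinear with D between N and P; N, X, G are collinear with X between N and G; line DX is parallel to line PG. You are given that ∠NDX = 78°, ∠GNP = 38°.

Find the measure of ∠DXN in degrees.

∠DXN = 64°

1. ∠GPN = 78°  [DX∥PG, corresponding at D]
2. ∠NGP = 64°  [△NPG]
3. ∠DXN = 64°  [DX∥PG, corresponding at X]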